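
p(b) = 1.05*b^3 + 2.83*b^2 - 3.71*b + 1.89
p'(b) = 3.15*b^2 + 5.66*b - 3.71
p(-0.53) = 4.49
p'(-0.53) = -5.82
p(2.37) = 22.97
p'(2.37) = 27.40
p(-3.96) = -4.24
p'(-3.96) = 23.27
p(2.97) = 43.34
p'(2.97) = 40.89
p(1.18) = 3.18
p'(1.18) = 7.35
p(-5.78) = -84.88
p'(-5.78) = 68.81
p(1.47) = 5.89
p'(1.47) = 11.42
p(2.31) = 21.36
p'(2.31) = 26.17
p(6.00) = 308.31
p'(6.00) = 143.65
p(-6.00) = -100.77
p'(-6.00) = 75.73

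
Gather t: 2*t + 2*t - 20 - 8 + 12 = 4*t - 16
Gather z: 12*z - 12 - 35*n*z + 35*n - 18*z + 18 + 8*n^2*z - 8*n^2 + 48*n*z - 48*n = -8*n^2 - 13*n + z*(8*n^2 + 13*n - 6) + 6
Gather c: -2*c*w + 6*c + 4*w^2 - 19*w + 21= c*(6 - 2*w) + 4*w^2 - 19*w + 21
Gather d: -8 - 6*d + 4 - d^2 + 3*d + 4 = -d^2 - 3*d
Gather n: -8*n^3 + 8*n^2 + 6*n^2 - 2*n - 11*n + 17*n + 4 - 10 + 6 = -8*n^3 + 14*n^2 + 4*n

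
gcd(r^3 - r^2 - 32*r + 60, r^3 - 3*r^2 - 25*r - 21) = 1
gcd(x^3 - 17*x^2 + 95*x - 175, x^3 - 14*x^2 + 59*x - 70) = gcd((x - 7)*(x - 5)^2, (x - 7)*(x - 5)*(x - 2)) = x^2 - 12*x + 35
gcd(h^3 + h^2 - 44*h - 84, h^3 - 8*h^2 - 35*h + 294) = h^2 - h - 42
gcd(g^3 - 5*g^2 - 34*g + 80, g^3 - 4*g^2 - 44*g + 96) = g^2 - 10*g + 16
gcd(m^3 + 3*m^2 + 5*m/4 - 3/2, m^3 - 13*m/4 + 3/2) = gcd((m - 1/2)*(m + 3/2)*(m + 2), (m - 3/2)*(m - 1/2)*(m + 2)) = m^2 + 3*m/2 - 1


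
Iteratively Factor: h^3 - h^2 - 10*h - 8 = (h + 1)*(h^2 - 2*h - 8) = (h - 4)*(h + 1)*(h + 2)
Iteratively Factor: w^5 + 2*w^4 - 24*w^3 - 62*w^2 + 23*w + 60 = (w - 1)*(w^4 + 3*w^3 - 21*w^2 - 83*w - 60) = (w - 1)*(w + 3)*(w^3 - 21*w - 20) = (w - 5)*(w - 1)*(w + 3)*(w^2 + 5*w + 4) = (w - 5)*(w - 1)*(w + 3)*(w + 4)*(w + 1)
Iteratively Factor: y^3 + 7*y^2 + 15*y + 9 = (y + 3)*(y^2 + 4*y + 3) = (y + 1)*(y + 3)*(y + 3)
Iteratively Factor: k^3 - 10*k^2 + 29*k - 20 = (k - 1)*(k^2 - 9*k + 20) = (k - 4)*(k - 1)*(k - 5)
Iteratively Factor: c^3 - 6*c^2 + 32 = (c - 4)*(c^2 - 2*c - 8) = (c - 4)*(c + 2)*(c - 4)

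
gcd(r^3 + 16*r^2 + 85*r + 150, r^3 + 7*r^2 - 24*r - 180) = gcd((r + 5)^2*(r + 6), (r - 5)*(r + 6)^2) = r + 6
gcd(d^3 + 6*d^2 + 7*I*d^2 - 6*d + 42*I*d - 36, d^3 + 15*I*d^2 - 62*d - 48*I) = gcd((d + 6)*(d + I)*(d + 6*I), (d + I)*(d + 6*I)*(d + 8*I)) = d^2 + 7*I*d - 6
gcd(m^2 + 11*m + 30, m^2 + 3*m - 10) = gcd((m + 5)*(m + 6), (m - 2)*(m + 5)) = m + 5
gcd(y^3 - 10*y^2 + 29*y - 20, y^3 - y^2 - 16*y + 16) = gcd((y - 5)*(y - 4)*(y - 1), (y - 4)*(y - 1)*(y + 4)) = y^2 - 5*y + 4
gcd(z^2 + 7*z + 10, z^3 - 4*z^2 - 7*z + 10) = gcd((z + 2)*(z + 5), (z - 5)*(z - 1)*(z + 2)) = z + 2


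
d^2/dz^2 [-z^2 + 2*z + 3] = -2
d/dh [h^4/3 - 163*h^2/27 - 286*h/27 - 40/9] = 4*h^3/3 - 326*h/27 - 286/27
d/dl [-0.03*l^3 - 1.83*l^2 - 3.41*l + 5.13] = -0.09*l^2 - 3.66*l - 3.41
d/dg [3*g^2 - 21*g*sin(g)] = -21*g*cos(g) + 6*g - 21*sin(g)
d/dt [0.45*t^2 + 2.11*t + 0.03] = 0.9*t + 2.11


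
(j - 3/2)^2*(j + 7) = j^3 + 4*j^2 - 75*j/4 + 63/4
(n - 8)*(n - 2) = n^2 - 10*n + 16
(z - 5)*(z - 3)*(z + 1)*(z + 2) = z^4 - 5*z^3 - 7*z^2 + 29*z + 30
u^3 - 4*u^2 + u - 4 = (u - 4)*(u - I)*(u + I)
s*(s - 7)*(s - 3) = s^3 - 10*s^2 + 21*s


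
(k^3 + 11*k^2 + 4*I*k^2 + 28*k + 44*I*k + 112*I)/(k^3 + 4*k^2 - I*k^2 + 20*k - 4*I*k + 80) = (k + 7)/(k - 5*I)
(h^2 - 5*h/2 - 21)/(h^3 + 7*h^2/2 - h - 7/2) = (h - 6)/(h^2 - 1)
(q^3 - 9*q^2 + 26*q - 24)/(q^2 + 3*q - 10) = (q^2 - 7*q + 12)/(q + 5)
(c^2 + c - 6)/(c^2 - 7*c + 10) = (c + 3)/(c - 5)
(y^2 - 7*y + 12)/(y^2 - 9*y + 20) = (y - 3)/(y - 5)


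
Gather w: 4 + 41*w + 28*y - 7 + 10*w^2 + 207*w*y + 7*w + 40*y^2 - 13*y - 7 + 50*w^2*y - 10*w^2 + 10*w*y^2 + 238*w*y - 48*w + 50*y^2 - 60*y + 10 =50*w^2*y + w*(10*y^2 + 445*y) + 90*y^2 - 45*y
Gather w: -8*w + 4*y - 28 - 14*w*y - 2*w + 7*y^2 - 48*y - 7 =w*(-14*y - 10) + 7*y^2 - 44*y - 35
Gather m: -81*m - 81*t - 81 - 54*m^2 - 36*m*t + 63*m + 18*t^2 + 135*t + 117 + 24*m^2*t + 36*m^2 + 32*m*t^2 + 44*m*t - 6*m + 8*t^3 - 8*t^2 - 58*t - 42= m^2*(24*t - 18) + m*(32*t^2 + 8*t - 24) + 8*t^3 + 10*t^2 - 4*t - 6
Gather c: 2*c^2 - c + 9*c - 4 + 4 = 2*c^2 + 8*c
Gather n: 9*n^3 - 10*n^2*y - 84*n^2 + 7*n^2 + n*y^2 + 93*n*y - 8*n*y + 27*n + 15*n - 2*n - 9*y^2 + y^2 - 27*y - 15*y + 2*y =9*n^3 + n^2*(-10*y - 77) + n*(y^2 + 85*y + 40) - 8*y^2 - 40*y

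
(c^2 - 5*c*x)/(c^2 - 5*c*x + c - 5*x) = c/(c + 1)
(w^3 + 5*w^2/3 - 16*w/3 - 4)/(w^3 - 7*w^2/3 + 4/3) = (w + 3)/(w - 1)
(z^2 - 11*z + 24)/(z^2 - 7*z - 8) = (z - 3)/(z + 1)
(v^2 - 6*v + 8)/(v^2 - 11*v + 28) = (v - 2)/(v - 7)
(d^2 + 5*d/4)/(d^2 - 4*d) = (d + 5/4)/(d - 4)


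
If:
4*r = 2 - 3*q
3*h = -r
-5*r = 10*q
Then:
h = -4/15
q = -2/5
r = 4/5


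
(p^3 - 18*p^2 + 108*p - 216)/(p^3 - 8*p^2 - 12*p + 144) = (p - 6)/(p + 4)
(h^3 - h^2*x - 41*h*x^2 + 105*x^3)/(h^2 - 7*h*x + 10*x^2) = (-h^2 - 4*h*x + 21*x^2)/(-h + 2*x)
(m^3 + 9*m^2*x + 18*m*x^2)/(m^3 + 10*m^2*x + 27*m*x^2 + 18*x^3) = m/(m + x)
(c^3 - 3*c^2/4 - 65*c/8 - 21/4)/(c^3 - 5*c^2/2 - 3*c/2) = (-8*c^3 + 6*c^2 + 65*c + 42)/(4*c*(-2*c^2 + 5*c + 3))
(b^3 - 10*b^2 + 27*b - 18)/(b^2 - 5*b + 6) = (b^2 - 7*b + 6)/(b - 2)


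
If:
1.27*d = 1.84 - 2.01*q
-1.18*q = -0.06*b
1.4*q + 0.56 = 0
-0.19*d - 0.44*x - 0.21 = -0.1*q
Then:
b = -7.87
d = 2.08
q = -0.40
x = -1.47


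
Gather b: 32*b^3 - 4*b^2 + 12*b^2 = 32*b^3 + 8*b^2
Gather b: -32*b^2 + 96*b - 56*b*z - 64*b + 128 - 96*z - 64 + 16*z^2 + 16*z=-32*b^2 + b*(32 - 56*z) + 16*z^2 - 80*z + 64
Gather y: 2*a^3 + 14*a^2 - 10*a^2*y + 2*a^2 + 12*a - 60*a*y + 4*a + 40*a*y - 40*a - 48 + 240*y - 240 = 2*a^3 + 16*a^2 - 24*a + y*(-10*a^2 - 20*a + 240) - 288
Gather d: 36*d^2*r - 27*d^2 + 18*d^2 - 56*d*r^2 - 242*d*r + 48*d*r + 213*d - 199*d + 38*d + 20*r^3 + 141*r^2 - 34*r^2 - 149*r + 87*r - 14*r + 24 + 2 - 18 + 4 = d^2*(36*r - 9) + d*(-56*r^2 - 194*r + 52) + 20*r^3 + 107*r^2 - 76*r + 12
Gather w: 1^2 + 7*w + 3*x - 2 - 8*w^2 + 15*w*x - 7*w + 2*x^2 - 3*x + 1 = -8*w^2 + 15*w*x + 2*x^2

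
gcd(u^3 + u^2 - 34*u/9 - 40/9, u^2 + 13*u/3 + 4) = u + 4/3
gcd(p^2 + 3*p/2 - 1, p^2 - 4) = p + 2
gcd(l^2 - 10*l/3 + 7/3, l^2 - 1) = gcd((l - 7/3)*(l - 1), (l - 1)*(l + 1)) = l - 1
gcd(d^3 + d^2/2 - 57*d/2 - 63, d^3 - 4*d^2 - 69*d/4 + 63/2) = d^2 - 5*d/2 - 21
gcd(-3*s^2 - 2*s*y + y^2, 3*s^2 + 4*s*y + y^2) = s + y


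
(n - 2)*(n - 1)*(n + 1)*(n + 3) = n^4 + n^3 - 7*n^2 - n + 6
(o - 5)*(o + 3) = o^2 - 2*o - 15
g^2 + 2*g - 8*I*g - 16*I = (g + 2)*(g - 8*I)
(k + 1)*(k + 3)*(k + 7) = k^3 + 11*k^2 + 31*k + 21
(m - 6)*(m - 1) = m^2 - 7*m + 6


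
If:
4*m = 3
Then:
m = 3/4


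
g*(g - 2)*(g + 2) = g^3 - 4*g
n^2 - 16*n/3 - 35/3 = (n - 7)*(n + 5/3)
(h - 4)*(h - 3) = h^2 - 7*h + 12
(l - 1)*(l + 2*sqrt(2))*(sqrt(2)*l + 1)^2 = 2*l^4 - 2*l^3 + 6*sqrt(2)*l^3 - 6*sqrt(2)*l^2 + 9*l^2 - 9*l + 2*sqrt(2)*l - 2*sqrt(2)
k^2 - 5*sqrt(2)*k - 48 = (k - 8*sqrt(2))*(k + 3*sqrt(2))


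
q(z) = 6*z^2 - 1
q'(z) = 12*z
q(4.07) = 98.39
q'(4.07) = 48.84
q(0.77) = 2.56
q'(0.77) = 9.24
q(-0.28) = -0.53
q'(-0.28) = -3.36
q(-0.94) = 4.30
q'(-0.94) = -11.28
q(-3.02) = 53.72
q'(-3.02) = -36.24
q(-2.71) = 43.06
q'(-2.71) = -32.52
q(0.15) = -0.86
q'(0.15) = 1.80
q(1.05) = 5.62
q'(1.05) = 12.60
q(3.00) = 53.00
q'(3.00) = 36.00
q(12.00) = 863.00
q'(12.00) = 144.00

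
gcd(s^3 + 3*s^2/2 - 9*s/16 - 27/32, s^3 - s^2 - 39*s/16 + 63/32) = s^2 + 3*s/4 - 9/8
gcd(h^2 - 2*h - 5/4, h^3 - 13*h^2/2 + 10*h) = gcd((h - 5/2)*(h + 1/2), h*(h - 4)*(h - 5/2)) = h - 5/2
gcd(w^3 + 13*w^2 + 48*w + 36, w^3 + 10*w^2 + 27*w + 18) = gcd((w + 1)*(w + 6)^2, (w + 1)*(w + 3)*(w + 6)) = w^2 + 7*w + 6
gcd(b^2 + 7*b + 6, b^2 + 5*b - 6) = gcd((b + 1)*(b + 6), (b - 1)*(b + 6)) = b + 6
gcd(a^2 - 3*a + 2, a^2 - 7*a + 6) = a - 1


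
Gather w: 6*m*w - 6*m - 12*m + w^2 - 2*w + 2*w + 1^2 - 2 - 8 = 6*m*w - 18*m + w^2 - 9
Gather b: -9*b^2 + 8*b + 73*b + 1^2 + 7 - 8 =-9*b^2 + 81*b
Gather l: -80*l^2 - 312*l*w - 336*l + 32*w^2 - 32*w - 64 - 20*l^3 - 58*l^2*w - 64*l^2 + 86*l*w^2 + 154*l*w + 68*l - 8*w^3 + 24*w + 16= -20*l^3 + l^2*(-58*w - 144) + l*(86*w^2 - 158*w - 268) - 8*w^3 + 32*w^2 - 8*w - 48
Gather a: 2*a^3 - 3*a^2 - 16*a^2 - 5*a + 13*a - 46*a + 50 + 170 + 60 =2*a^3 - 19*a^2 - 38*a + 280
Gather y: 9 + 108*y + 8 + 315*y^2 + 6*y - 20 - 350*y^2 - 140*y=-35*y^2 - 26*y - 3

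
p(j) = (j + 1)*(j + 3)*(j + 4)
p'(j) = (j + 1)*(j + 3) + (j + 1)*(j + 4) + (j + 3)*(j + 4)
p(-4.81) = -5.59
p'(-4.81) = 11.45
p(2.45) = 121.28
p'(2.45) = 76.21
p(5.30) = 486.30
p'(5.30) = 188.07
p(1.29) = 51.97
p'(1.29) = 44.63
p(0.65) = 28.00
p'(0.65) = 30.67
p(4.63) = 370.72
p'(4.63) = 157.39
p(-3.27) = 0.45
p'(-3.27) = -1.24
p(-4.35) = -1.58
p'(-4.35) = 6.17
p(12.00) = 3120.00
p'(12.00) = 643.00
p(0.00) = 12.00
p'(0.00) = 19.00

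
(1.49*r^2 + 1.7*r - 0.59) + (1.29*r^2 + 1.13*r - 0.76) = 2.78*r^2 + 2.83*r - 1.35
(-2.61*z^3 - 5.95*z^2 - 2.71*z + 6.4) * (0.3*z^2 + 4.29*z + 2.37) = -0.783*z^5 - 12.9819*z^4 - 32.5242*z^3 - 23.8074*z^2 + 21.0333*z + 15.168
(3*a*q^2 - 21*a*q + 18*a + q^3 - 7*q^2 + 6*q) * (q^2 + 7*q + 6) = 3*a*q^4 - 111*a*q^2 + 108*a + q^5 - 37*q^3 + 36*q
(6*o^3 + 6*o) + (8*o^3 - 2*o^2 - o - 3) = 14*o^3 - 2*o^2 + 5*o - 3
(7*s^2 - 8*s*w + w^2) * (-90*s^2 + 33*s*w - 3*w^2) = -630*s^4 + 951*s^3*w - 375*s^2*w^2 + 57*s*w^3 - 3*w^4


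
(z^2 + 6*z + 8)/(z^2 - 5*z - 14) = (z + 4)/(z - 7)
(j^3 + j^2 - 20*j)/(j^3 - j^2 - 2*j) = (-j^2 - j + 20)/(-j^2 + j + 2)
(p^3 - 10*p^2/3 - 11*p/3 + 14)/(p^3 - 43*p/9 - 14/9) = 3*(p - 3)/(3*p + 1)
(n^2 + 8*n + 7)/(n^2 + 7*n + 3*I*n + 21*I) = (n + 1)/(n + 3*I)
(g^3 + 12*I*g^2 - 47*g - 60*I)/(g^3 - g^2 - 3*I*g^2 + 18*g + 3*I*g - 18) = (g^2 + 9*I*g - 20)/(g^2 - g*(1 + 6*I) + 6*I)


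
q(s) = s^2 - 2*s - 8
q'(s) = 2*s - 2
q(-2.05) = 0.30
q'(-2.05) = -6.10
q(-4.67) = 23.15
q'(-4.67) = -11.34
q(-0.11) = -7.77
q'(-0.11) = -2.22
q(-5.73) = 36.29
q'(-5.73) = -13.46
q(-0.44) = -6.93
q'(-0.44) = -2.88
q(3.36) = -3.43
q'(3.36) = 4.72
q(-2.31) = 1.96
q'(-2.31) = -6.62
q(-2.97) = 6.76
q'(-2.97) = -7.94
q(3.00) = -5.00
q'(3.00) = 4.00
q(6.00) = 16.00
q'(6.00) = 10.00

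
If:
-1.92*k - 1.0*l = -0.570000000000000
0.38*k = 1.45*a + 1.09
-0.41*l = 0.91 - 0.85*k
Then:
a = -0.57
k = 0.70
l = -0.77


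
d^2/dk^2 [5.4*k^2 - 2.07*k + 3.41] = 10.8000000000000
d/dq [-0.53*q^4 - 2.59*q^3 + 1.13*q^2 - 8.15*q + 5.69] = -2.12*q^3 - 7.77*q^2 + 2.26*q - 8.15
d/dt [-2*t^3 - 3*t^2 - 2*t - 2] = -6*t^2 - 6*t - 2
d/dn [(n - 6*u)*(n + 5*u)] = 2*n - u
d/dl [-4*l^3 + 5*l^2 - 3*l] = -12*l^2 + 10*l - 3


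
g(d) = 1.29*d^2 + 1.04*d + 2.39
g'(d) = 2.58*d + 1.04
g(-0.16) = 2.26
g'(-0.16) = 0.63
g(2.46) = 12.75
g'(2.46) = 7.39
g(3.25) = 19.40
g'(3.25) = 9.42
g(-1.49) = 3.70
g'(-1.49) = -2.80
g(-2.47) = 7.69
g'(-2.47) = -5.33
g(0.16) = 2.59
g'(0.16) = 1.45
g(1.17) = 5.37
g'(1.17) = 4.06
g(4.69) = 35.64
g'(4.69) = 13.14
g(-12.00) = 175.67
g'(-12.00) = -29.92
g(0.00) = 2.39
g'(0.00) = 1.04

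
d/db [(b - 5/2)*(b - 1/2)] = 2*b - 3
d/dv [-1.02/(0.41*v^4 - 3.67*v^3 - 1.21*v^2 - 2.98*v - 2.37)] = (1.6728*v^3 - 11.2302*v^2 - 2.4684*v - 3.0396)/(-0.41*v^4 + 3.67*v^3 + 1.21*v^2 + 2.98*v + 2.37)^2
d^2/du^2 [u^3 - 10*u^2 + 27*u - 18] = 6*u - 20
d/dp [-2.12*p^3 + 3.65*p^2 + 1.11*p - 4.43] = -6.36*p^2 + 7.3*p + 1.11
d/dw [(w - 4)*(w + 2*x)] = 2*w + 2*x - 4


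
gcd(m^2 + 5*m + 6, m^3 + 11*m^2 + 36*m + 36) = m^2 + 5*m + 6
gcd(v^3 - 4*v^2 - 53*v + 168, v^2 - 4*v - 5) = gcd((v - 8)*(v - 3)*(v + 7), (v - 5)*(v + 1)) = 1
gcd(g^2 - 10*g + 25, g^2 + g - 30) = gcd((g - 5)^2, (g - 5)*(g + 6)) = g - 5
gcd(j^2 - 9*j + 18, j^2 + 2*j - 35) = 1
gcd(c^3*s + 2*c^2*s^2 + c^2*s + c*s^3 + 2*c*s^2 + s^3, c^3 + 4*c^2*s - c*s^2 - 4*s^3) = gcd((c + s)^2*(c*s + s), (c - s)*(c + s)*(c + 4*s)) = c + s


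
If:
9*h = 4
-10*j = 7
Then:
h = 4/9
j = -7/10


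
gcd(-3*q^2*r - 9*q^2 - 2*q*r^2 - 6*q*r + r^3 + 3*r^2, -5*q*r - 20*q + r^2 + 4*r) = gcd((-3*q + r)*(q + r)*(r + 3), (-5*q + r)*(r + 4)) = 1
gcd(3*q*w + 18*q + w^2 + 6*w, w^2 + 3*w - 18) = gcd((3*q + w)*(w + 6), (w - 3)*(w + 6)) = w + 6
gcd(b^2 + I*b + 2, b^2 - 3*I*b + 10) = b + 2*I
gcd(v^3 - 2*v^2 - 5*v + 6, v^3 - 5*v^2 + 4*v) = v - 1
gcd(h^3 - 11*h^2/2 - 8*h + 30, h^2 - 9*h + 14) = h - 2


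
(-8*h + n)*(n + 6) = -8*h*n - 48*h + n^2 + 6*n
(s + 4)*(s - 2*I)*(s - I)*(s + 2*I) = s^4 + 4*s^3 - I*s^3 + 4*s^2 - 4*I*s^2 + 16*s - 4*I*s - 16*I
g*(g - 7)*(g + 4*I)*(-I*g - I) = -I*g^4 + 4*g^3 + 6*I*g^3 - 24*g^2 + 7*I*g^2 - 28*g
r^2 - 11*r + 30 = (r - 6)*(r - 5)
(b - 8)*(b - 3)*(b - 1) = b^3 - 12*b^2 + 35*b - 24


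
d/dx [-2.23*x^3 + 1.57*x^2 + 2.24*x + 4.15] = -6.69*x^2 + 3.14*x + 2.24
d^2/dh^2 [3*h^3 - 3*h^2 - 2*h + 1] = 18*h - 6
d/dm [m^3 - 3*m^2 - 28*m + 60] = 3*m^2 - 6*m - 28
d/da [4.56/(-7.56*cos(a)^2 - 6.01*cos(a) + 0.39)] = -(68.9472*cos(a) + 27.4056)*sin(a)/(7.56*cos(a)^2 + 6.01*cos(a) - 0.39)^2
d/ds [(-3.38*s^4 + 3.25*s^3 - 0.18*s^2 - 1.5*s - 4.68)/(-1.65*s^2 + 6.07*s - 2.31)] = (11.154*s^5 - 66.9123*s^4 + 70.6862*s^3 - 26.0901*s^2 - 14.6124*s + 31.8726)/(2.7225*s^4 - 20.031*s^3 + 44.4679*s^2 - 28.0434*s + 5.3361)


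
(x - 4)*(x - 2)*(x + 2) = x^3 - 4*x^2 - 4*x + 16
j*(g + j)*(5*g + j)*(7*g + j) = 35*g^3*j + 47*g^2*j^2 + 13*g*j^3 + j^4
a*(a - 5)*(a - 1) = a^3 - 6*a^2 + 5*a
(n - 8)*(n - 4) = n^2 - 12*n + 32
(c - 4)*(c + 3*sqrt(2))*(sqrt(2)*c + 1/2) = sqrt(2)*c^3 - 4*sqrt(2)*c^2 + 13*c^2/2 - 26*c + 3*sqrt(2)*c/2 - 6*sqrt(2)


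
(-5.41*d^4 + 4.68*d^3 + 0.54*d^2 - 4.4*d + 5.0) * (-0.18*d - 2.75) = 0.9738*d^5 + 14.0351*d^4 - 12.9672*d^3 - 0.693*d^2 + 11.2*d - 13.75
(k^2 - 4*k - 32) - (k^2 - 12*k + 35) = 8*k - 67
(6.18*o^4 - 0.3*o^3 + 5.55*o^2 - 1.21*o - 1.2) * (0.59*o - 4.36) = 3.6462*o^5 - 27.1218*o^4 + 4.5825*o^3 - 24.9119*o^2 + 4.5676*o + 5.232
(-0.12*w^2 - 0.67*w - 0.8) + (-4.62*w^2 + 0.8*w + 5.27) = -4.74*w^2 + 0.13*w + 4.47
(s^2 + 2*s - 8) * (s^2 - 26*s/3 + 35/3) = s^4 - 20*s^3/3 - 41*s^2/3 + 278*s/3 - 280/3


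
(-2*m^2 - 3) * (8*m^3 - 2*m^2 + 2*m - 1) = -16*m^5 + 4*m^4 - 28*m^3 + 8*m^2 - 6*m + 3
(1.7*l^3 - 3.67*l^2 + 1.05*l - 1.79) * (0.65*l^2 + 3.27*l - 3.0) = 1.105*l^5 + 3.1735*l^4 - 16.4184*l^3 + 13.28*l^2 - 9.0033*l + 5.37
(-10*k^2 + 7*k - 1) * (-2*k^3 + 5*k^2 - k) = 20*k^5 - 64*k^4 + 47*k^3 - 12*k^2 + k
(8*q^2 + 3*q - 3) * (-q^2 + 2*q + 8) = -8*q^4 + 13*q^3 + 73*q^2 + 18*q - 24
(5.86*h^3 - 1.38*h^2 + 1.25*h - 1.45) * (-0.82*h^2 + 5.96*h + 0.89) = -4.8052*h^5 + 36.0572*h^4 - 4.0344*h^3 + 7.4108*h^2 - 7.5295*h - 1.2905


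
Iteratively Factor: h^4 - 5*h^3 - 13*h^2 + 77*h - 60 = (h - 1)*(h^3 - 4*h^2 - 17*h + 60) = (h - 1)*(h + 4)*(h^2 - 8*h + 15) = (h - 3)*(h - 1)*(h + 4)*(h - 5)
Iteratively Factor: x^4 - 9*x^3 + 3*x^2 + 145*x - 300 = (x - 5)*(x^3 - 4*x^2 - 17*x + 60) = (x - 5)*(x + 4)*(x^2 - 8*x + 15) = (x - 5)^2*(x + 4)*(x - 3)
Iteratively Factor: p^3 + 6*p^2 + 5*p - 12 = (p - 1)*(p^2 + 7*p + 12) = (p - 1)*(p + 4)*(p + 3)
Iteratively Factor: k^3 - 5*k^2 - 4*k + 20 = (k + 2)*(k^2 - 7*k + 10) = (k - 2)*(k + 2)*(k - 5)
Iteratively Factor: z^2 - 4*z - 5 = (z - 5)*(z + 1)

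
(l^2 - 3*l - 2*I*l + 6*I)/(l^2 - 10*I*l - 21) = (-l^2 + 3*l + 2*I*l - 6*I)/(-l^2 + 10*I*l + 21)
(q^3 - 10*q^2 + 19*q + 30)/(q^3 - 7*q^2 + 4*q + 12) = (q - 5)/(q - 2)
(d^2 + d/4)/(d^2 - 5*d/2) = (4*d + 1)/(2*(2*d - 5))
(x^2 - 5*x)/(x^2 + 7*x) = (x - 5)/(x + 7)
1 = 1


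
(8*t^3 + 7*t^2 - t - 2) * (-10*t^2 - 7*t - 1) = -80*t^5 - 126*t^4 - 47*t^3 + 20*t^2 + 15*t + 2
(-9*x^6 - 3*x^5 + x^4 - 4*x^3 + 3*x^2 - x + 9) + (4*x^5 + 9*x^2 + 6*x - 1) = -9*x^6 + x^5 + x^4 - 4*x^3 + 12*x^2 + 5*x + 8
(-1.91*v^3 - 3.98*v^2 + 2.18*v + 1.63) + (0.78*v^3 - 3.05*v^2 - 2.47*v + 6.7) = -1.13*v^3 - 7.03*v^2 - 0.29*v + 8.33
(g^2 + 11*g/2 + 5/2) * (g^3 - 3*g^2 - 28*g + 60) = g^5 + 5*g^4/2 - 42*g^3 - 203*g^2/2 + 260*g + 150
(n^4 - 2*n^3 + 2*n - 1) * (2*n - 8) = 2*n^5 - 12*n^4 + 16*n^3 + 4*n^2 - 18*n + 8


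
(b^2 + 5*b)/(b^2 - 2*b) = (b + 5)/(b - 2)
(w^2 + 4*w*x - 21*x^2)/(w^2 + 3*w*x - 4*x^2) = (w^2 + 4*w*x - 21*x^2)/(w^2 + 3*w*x - 4*x^2)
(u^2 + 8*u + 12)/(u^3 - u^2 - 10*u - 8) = (u + 6)/(u^2 - 3*u - 4)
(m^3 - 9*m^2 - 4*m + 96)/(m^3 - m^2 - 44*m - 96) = (m - 4)/(m + 4)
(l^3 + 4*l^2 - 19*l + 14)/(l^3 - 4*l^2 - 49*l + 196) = (l^2 - 3*l + 2)/(l^2 - 11*l + 28)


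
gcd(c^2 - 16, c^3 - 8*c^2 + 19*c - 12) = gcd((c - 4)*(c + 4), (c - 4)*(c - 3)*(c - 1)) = c - 4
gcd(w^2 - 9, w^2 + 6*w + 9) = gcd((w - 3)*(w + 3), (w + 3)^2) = w + 3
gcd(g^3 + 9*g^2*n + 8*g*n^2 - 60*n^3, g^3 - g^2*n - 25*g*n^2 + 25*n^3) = g + 5*n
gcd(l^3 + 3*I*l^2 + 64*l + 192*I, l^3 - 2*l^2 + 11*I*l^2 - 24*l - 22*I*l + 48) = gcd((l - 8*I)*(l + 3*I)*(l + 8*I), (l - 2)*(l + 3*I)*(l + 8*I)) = l^2 + 11*I*l - 24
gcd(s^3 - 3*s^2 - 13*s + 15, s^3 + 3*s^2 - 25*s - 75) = s^2 - 2*s - 15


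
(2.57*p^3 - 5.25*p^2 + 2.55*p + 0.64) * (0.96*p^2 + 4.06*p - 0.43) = 2.4672*p^5 + 5.3942*p^4 - 19.9721*p^3 + 13.2249*p^2 + 1.5019*p - 0.2752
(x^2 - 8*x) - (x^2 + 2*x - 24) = 24 - 10*x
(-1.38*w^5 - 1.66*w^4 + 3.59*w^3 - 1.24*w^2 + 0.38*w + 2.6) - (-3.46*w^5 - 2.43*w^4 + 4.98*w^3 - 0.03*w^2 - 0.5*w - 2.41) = 2.08*w^5 + 0.77*w^4 - 1.39*w^3 - 1.21*w^2 + 0.88*w + 5.01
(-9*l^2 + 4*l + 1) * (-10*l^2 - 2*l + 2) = 90*l^4 - 22*l^3 - 36*l^2 + 6*l + 2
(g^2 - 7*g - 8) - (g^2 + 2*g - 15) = 7 - 9*g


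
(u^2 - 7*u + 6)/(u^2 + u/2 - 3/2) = 2*(u - 6)/(2*u + 3)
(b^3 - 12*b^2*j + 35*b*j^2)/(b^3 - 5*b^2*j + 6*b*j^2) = (b^2 - 12*b*j + 35*j^2)/(b^2 - 5*b*j + 6*j^2)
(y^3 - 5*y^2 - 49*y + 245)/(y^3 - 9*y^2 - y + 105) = (y + 7)/(y + 3)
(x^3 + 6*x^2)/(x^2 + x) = x*(x + 6)/(x + 1)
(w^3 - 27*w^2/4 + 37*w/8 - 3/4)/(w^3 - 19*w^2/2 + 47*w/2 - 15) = (8*w^2 - 6*w + 1)/(4*(2*w^2 - 7*w + 5))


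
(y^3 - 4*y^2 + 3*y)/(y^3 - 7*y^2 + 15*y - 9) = y/(y - 3)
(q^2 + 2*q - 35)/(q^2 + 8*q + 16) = (q^2 + 2*q - 35)/(q^2 + 8*q + 16)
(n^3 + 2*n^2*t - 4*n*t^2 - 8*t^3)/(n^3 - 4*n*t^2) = (n + 2*t)/n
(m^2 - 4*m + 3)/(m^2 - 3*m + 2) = (m - 3)/(m - 2)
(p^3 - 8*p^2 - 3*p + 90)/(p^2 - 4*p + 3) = (p^3 - 8*p^2 - 3*p + 90)/(p^2 - 4*p + 3)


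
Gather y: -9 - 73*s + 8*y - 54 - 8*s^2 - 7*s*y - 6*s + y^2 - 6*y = -8*s^2 - 79*s + y^2 + y*(2 - 7*s) - 63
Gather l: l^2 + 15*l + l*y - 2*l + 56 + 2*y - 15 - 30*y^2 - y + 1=l^2 + l*(y + 13) - 30*y^2 + y + 42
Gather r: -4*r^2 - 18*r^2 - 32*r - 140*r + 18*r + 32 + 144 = -22*r^2 - 154*r + 176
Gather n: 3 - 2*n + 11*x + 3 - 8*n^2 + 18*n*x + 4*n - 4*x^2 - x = -8*n^2 + n*(18*x + 2) - 4*x^2 + 10*x + 6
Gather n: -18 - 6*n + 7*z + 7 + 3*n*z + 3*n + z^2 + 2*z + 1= n*(3*z - 3) + z^2 + 9*z - 10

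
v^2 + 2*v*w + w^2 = (v + w)^2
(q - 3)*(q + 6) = q^2 + 3*q - 18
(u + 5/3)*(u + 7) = u^2 + 26*u/3 + 35/3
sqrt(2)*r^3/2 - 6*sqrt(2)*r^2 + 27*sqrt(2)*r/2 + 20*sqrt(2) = (r - 8)*(r - 5)*(sqrt(2)*r/2 + sqrt(2)/2)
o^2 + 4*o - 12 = (o - 2)*(o + 6)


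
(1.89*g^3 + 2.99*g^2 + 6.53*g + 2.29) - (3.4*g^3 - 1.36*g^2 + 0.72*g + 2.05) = -1.51*g^3 + 4.35*g^2 + 5.81*g + 0.24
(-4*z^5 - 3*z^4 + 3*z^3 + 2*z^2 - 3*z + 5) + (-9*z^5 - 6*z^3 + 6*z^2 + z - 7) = -13*z^5 - 3*z^4 - 3*z^3 + 8*z^2 - 2*z - 2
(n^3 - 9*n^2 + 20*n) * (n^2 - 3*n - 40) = n^5 - 12*n^4 + 7*n^3 + 300*n^2 - 800*n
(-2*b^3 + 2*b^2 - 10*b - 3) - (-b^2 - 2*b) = -2*b^3 + 3*b^2 - 8*b - 3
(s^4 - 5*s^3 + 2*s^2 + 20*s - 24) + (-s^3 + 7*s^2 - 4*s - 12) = s^4 - 6*s^3 + 9*s^2 + 16*s - 36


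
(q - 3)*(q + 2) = q^2 - q - 6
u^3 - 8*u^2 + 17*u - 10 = (u - 5)*(u - 2)*(u - 1)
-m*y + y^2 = y*(-m + y)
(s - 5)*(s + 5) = s^2 - 25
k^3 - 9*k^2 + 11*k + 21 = (k - 7)*(k - 3)*(k + 1)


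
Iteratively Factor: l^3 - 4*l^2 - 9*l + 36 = (l - 4)*(l^2 - 9) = (l - 4)*(l - 3)*(l + 3)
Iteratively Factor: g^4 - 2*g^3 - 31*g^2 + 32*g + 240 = (g - 5)*(g^3 + 3*g^2 - 16*g - 48) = (g - 5)*(g - 4)*(g^2 + 7*g + 12) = (g - 5)*(g - 4)*(g + 4)*(g + 3)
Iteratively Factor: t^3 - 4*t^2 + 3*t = (t)*(t^2 - 4*t + 3) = t*(t - 1)*(t - 3)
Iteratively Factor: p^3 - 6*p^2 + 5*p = (p - 5)*(p^2 - p) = (p - 5)*(p - 1)*(p)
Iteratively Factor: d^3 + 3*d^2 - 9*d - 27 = (d - 3)*(d^2 + 6*d + 9) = (d - 3)*(d + 3)*(d + 3)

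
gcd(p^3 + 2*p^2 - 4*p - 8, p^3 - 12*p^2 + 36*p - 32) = p - 2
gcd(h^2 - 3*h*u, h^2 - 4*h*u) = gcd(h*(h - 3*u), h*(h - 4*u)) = h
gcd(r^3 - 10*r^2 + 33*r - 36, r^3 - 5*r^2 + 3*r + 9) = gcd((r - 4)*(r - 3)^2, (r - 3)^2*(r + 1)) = r^2 - 6*r + 9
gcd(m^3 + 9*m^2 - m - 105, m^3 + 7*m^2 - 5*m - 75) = m^2 + 2*m - 15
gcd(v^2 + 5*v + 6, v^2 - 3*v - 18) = v + 3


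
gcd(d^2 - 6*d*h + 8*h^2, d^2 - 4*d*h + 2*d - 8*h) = d - 4*h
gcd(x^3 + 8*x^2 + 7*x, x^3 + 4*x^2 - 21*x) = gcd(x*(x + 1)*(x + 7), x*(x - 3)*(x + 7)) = x^2 + 7*x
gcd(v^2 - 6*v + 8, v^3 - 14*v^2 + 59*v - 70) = v - 2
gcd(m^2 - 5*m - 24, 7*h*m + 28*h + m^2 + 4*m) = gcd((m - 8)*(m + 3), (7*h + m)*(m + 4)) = 1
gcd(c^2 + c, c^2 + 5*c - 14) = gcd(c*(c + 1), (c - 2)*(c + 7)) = 1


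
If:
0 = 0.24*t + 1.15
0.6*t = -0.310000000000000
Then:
No Solution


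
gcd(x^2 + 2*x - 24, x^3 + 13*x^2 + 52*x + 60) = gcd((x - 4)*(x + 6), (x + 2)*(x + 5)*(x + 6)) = x + 6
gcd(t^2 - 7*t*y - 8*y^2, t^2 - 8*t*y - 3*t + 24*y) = -t + 8*y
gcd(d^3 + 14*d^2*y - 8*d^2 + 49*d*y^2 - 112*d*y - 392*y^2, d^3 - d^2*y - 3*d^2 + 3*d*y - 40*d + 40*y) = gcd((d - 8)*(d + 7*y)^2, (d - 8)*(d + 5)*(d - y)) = d - 8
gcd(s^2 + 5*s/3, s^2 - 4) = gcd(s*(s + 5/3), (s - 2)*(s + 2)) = 1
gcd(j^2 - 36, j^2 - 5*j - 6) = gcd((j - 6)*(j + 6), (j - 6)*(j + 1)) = j - 6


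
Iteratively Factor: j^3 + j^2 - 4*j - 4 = (j + 2)*(j^2 - j - 2) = (j + 1)*(j + 2)*(j - 2)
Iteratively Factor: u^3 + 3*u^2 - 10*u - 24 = (u - 3)*(u^2 + 6*u + 8) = (u - 3)*(u + 2)*(u + 4)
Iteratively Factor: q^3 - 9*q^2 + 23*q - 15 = (q - 1)*(q^2 - 8*q + 15) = (q - 3)*(q - 1)*(q - 5)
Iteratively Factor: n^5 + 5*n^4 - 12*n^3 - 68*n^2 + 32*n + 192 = (n - 2)*(n^4 + 7*n^3 + 2*n^2 - 64*n - 96) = (n - 2)*(n + 2)*(n^3 + 5*n^2 - 8*n - 48) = (n - 2)*(n + 2)*(n + 4)*(n^2 + n - 12) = (n - 2)*(n + 2)*(n + 4)^2*(n - 3)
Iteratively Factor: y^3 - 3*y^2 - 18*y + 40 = (y - 5)*(y^2 + 2*y - 8) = (y - 5)*(y - 2)*(y + 4)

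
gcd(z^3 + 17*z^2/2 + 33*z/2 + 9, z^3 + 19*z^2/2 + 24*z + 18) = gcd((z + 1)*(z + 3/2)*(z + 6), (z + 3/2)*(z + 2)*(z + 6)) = z^2 + 15*z/2 + 9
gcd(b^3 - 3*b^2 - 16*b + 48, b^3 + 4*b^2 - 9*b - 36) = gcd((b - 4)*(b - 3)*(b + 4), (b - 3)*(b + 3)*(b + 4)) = b^2 + b - 12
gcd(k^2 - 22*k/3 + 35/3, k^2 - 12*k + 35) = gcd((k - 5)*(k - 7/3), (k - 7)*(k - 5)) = k - 5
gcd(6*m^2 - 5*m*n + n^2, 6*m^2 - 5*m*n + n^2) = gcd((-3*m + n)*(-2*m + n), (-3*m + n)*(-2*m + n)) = 6*m^2 - 5*m*n + n^2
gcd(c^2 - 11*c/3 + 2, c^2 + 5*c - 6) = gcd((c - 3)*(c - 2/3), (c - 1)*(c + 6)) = 1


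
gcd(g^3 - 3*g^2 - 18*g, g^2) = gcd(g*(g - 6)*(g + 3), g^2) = g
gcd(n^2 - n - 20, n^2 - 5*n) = n - 5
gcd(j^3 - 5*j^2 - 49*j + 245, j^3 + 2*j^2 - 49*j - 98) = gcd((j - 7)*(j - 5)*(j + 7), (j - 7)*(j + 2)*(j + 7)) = j^2 - 49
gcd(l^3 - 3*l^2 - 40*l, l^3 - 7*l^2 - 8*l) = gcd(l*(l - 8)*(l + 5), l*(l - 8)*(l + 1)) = l^2 - 8*l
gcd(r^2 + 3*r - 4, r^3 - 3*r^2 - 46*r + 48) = r - 1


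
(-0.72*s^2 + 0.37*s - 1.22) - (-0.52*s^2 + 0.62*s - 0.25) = -0.2*s^2 - 0.25*s - 0.97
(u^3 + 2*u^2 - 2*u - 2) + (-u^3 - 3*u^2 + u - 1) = -u^2 - u - 3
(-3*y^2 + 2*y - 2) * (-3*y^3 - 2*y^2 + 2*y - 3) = 9*y^5 - 4*y^3 + 17*y^2 - 10*y + 6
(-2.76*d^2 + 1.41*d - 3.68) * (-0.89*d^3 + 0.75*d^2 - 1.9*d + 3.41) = 2.4564*d^5 - 3.3249*d^4 + 9.5767*d^3 - 14.8506*d^2 + 11.8001*d - 12.5488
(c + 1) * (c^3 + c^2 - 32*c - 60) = c^4 + 2*c^3 - 31*c^2 - 92*c - 60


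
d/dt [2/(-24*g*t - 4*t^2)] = (3*g + t)/(t^2*(6*g + t)^2)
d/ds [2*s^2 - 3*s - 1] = 4*s - 3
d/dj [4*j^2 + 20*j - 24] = 8*j + 20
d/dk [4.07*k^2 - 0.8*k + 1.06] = 8.14*k - 0.8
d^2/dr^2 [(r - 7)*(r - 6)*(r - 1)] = 6*r - 28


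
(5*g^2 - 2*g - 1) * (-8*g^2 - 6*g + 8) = -40*g^4 - 14*g^3 + 60*g^2 - 10*g - 8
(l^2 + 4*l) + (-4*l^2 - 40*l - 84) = -3*l^2 - 36*l - 84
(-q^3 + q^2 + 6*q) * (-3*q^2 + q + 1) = 3*q^5 - 4*q^4 - 18*q^3 + 7*q^2 + 6*q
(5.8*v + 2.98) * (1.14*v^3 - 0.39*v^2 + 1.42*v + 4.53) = 6.612*v^4 + 1.1352*v^3 + 7.0738*v^2 + 30.5056*v + 13.4994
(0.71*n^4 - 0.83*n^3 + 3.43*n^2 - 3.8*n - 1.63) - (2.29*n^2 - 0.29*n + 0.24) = 0.71*n^4 - 0.83*n^3 + 1.14*n^2 - 3.51*n - 1.87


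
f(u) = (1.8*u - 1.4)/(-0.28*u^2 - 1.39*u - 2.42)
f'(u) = (0.56*u + 1.39)*(1.8*u - 1.4)/(-0.28*u^2 - 1.39*u - 2.42)^2 + 1.8/(-0.28*u^2 - 1.39*u - 2.42)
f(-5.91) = 3.02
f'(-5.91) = 1.00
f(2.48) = -0.40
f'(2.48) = -0.09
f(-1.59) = 4.64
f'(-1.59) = -4.49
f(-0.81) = 1.93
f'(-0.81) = -2.44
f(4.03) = -0.47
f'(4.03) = -0.01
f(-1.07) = 2.65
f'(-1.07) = -3.11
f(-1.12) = 2.81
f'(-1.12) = -3.25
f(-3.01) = 8.82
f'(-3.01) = 1.04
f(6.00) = -0.45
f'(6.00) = 0.02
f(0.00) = 0.58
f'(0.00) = -1.08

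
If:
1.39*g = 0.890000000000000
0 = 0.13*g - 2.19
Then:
No Solution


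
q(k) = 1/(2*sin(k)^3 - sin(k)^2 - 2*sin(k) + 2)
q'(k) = (-6*sin(k)^2*cos(k) + 2*sin(k)*cos(k) + 2*cos(k))/(2*sin(k)^3 - sin(k)^2 - 2*sin(k) + 2)^2 = 2*(-3*sin(k)^2 + sin(k) + 1)*cos(k)/(-2*sin(k)*cos(k)^2 + cos(k)^2 + 1)^2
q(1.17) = 1.15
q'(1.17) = -0.64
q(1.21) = 1.12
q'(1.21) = -0.61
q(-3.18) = 0.52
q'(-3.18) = -0.56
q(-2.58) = 0.40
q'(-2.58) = 0.11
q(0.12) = 0.57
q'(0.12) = 0.70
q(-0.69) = 0.43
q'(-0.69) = -0.24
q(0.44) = 0.89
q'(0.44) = 1.27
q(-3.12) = 0.49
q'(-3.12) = -0.47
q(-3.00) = 0.44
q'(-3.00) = -0.31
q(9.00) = 0.87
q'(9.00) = -1.25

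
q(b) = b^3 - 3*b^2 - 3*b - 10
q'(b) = 3*b^2 - 6*b - 3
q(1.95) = -19.84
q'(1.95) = -3.29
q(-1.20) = -12.45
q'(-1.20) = 8.52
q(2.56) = -20.56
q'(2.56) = 1.30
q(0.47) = -11.97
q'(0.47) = -5.16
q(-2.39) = -33.62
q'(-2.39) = 28.48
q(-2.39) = -33.62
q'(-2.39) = 28.48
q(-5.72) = -278.14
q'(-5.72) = 129.48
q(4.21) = -1.18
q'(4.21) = 24.91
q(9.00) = 449.00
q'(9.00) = 186.00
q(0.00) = -10.00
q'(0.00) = -3.00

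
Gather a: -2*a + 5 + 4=9 - 2*a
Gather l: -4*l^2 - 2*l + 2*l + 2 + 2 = 4 - 4*l^2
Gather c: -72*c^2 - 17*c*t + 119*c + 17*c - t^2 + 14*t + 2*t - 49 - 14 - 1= -72*c^2 + c*(136 - 17*t) - t^2 + 16*t - 64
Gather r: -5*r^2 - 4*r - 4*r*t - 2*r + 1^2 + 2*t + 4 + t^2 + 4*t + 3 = -5*r^2 + r*(-4*t - 6) + t^2 + 6*t + 8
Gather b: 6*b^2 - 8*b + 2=6*b^2 - 8*b + 2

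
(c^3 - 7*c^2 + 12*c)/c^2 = c - 7 + 12/c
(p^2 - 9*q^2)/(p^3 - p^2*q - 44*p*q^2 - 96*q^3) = (p - 3*q)/(p^2 - 4*p*q - 32*q^2)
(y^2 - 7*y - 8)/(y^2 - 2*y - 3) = (y - 8)/(y - 3)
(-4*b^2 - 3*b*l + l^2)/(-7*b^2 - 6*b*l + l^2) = (4*b - l)/(7*b - l)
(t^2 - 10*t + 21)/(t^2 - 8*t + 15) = (t - 7)/(t - 5)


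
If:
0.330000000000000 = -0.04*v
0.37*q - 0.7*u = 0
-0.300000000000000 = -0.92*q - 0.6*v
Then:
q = 5.71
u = 3.02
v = -8.25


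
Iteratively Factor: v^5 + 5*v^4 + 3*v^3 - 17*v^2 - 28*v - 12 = (v + 3)*(v^4 + 2*v^3 - 3*v^2 - 8*v - 4) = (v + 1)*(v + 3)*(v^3 + v^2 - 4*v - 4) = (v + 1)*(v + 2)*(v + 3)*(v^2 - v - 2) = (v + 1)^2*(v + 2)*(v + 3)*(v - 2)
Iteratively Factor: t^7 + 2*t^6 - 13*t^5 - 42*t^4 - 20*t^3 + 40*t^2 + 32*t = (t)*(t^6 + 2*t^5 - 13*t^4 - 42*t^3 - 20*t^2 + 40*t + 32) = t*(t - 4)*(t^5 + 6*t^4 + 11*t^3 + 2*t^2 - 12*t - 8) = t*(t - 4)*(t + 2)*(t^4 + 4*t^3 + 3*t^2 - 4*t - 4) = t*(t - 4)*(t + 2)^2*(t^3 + 2*t^2 - t - 2) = t*(t - 4)*(t + 2)^3*(t^2 - 1) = t*(t - 4)*(t + 1)*(t + 2)^3*(t - 1)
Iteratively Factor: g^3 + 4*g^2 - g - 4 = (g - 1)*(g^2 + 5*g + 4) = (g - 1)*(g + 1)*(g + 4)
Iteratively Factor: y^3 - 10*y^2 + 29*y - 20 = (y - 4)*(y^2 - 6*y + 5) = (y - 5)*(y - 4)*(y - 1)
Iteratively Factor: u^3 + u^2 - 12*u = (u - 3)*(u^2 + 4*u) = (u - 3)*(u + 4)*(u)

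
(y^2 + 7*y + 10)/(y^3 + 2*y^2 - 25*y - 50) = 1/(y - 5)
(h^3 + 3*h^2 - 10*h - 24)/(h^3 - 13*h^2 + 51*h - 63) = (h^2 + 6*h + 8)/(h^2 - 10*h + 21)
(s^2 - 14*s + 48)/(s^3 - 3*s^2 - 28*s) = (-s^2 + 14*s - 48)/(s*(-s^2 + 3*s + 28))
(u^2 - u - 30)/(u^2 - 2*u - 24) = (u + 5)/(u + 4)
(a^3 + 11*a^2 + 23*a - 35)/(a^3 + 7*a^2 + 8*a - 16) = (a^2 + 12*a + 35)/(a^2 + 8*a + 16)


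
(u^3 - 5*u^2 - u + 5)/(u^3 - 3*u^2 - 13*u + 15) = (u + 1)/(u + 3)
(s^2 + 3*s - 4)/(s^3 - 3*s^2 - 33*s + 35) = (s + 4)/(s^2 - 2*s - 35)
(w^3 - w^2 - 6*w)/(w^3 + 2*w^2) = (w - 3)/w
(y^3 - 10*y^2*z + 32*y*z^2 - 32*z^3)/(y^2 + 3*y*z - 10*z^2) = (y^2 - 8*y*z + 16*z^2)/(y + 5*z)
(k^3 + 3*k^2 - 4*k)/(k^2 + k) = (k^2 + 3*k - 4)/(k + 1)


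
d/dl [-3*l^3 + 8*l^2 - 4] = l*(16 - 9*l)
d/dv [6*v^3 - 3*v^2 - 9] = 6*v*(3*v - 1)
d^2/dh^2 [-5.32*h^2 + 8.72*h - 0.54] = -10.6400000000000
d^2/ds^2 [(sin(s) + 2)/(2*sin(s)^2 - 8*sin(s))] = (-sin(s)^2 - 12*sin(s) + 26 - 20/sin(s) - 48/sin(s)^2 + 64/sin(s)^3)/(2*(sin(s) - 4)^3)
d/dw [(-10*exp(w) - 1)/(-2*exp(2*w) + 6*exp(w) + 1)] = 4*(-5*exp(2*w) - exp(w) - 1)*exp(w)/(4*exp(4*w) - 24*exp(3*w) + 32*exp(2*w) + 12*exp(w) + 1)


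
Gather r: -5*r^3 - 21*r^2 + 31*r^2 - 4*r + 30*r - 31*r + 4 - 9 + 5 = -5*r^3 + 10*r^2 - 5*r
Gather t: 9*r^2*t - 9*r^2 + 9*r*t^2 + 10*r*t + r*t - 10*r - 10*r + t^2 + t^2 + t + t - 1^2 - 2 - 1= -9*r^2 - 20*r + t^2*(9*r + 2) + t*(9*r^2 + 11*r + 2) - 4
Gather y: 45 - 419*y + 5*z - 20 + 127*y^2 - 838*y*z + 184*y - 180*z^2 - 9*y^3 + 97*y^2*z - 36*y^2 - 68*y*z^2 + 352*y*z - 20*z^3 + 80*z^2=-9*y^3 + y^2*(97*z + 91) + y*(-68*z^2 - 486*z - 235) - 20*z^3 - 100*z^2 + 5*z + 25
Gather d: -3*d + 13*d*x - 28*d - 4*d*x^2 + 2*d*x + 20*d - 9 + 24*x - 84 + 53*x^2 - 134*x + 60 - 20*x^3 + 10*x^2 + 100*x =d*(-4*x^2 + 15*x - 11) - 20*x^3 + 63*x^2 - 10*x - 33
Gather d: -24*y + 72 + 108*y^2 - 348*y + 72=108*y^2 - 372*y + 144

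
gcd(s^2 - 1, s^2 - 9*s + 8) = s - 1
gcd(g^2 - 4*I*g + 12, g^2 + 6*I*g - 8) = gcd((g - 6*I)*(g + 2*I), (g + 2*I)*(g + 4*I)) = g + 2*I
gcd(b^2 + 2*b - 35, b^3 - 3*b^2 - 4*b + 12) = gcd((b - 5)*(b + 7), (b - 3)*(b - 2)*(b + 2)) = 1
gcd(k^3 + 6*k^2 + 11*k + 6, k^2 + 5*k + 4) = k + 1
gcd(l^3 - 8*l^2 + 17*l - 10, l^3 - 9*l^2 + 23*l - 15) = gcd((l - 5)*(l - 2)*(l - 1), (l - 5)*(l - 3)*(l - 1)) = l^2 - 6*l + 5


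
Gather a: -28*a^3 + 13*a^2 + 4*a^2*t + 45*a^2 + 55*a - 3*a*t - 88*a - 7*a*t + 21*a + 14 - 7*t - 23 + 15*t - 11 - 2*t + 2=-28*a^3 + a^2*(4*t + 58) + a*(-10*t - 12) + 6*t - 18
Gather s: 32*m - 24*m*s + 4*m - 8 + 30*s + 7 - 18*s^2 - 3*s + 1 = 36*m - 18*s^2 + s*(27 - 24*m)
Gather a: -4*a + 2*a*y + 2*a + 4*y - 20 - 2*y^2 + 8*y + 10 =a*(2*y - 2) - 2*y^2 + 12*y - 10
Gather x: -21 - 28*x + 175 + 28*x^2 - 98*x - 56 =28*x^2 - 126*x + 98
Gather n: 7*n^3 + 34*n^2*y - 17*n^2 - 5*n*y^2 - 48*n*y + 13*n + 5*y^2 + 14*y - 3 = 7*n^3 + n^2*(34*y - 17) + n*(-5*y^2 - 48*y + 13) + 5*y^2 + 14*y - 3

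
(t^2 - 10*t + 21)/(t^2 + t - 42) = (t^2 - 10*t + 21)/(t^2 + t - 42)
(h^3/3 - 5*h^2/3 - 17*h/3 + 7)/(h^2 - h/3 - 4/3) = (-h^3 + 5*h^2 + 17*h - 21)/(-3*h^2 + h + 4)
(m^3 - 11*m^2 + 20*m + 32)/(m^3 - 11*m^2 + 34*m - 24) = (m^2 - 7*m - 8)/(m^2 - 7*m + 6)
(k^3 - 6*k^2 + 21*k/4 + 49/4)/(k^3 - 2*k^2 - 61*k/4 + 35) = (2*k^2 - 5*k - 7)/(2*k^2 + 3*k - 20)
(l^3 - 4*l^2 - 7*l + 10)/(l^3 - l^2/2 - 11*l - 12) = 2*(l^2 - 6*l + 5)/(2*l^2 - 5*l - 12)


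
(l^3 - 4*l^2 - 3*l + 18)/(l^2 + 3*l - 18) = (l^2 - l - 6)/(l + 6)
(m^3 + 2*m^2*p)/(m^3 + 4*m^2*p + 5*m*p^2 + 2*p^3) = m^2/(m^2 + 2*m*p + p^2)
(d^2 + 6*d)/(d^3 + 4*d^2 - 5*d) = (d + 6)/(d^2 + 4*d - 5)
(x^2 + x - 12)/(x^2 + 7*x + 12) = (x - 3)/(x + 3)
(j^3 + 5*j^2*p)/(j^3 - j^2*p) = (j + 5*p)/(j - p)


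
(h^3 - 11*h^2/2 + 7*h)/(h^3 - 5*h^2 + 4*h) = (h^2 - 11*h/2 + 7)/(h^2 - 5*h + 4)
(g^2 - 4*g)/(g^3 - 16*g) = 1/(g + 4)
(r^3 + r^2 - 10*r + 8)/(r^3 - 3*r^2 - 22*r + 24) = (r - 2)/(r - 6)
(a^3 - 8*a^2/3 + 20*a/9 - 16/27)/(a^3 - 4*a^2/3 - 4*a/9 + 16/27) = (3*a - 2)/(3*a + 2)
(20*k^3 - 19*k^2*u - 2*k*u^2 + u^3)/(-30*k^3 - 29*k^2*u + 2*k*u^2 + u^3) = (-4*k^2 + 3*k*u + u^2)/(6*k^2 + 7*k*u + u^2)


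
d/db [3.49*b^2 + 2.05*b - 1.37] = 6.98*b + 2.05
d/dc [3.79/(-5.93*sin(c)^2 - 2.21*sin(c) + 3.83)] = (44.9494*sin(c) + 8.3759)*cos(c)/(5.93*sin(c)^2 + 2.21*sin(c) - 3.83)^2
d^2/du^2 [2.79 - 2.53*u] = 0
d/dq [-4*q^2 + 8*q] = 8 - 8*q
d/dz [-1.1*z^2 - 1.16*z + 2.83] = -2.2*z - 1.16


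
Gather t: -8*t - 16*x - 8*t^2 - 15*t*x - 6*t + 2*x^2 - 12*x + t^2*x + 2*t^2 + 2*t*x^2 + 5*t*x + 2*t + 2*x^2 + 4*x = t^2*(x - 6) + t*(2*x^2 - 10*x - 12) + 4*x^2 - 24*x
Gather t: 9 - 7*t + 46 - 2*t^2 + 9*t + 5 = -2*t^2 + 2*t + 60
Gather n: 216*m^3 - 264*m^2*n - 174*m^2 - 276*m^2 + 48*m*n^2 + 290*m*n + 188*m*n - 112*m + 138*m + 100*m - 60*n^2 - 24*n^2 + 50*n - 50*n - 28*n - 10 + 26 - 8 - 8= 216*m^3 - 450*m^2 + 126*m + n^2*(48*m - 84) + n*(-264*m^2 + 478*m - 28)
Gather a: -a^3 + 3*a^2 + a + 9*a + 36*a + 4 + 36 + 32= -a^3 + 3*a^2 + 46*a + 72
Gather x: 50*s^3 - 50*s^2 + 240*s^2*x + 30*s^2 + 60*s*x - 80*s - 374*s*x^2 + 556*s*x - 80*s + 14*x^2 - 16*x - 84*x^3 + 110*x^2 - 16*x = 50*s^3 - 20*s^2 - 160*s - 84*x^3 + x^2*(124 - 374*s) + x*(240*s^2 + 616*s - 32)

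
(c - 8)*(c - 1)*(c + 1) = c^3 - 8*c^2 - c + 8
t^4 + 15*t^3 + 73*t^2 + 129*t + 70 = (t + 1)*(t + 2)*(t + 5)*(t + 7)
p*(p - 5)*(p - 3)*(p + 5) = p^4 - 3*p^3 - 25*p^2 + 75*p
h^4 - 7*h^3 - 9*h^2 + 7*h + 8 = (h - 8)*(h - 1)*(h + 1)^2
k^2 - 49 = (k - 7)*(k + 7)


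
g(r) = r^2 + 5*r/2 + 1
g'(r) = 2*r + 5/2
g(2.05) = 10.33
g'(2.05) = 6.60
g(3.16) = 18.89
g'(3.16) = 8.82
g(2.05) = 10.33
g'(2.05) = 6.60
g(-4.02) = 7.11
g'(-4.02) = -5.54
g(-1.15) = -0.55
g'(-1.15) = 0.20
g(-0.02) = 0.95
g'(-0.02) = 2.46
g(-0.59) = -0.13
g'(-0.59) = 1.32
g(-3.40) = 4.06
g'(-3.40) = -4.30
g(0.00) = 1.00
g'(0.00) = 2.50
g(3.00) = 17.50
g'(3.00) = 8.50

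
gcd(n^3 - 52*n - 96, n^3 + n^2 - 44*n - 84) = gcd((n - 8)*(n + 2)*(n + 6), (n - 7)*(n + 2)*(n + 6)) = n^2 + 8*n + 12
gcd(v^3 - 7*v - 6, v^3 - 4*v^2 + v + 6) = v^2 - 2*v - 3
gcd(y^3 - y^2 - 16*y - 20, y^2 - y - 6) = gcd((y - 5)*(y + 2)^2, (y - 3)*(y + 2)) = y + 2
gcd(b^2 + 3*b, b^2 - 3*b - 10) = 1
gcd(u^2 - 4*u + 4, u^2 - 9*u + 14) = u - 2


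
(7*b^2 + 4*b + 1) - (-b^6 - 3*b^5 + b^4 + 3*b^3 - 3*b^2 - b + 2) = b^6 + 3*b^5 - b^4 - 3*b^3 + 10*b^2 + 5*b - 1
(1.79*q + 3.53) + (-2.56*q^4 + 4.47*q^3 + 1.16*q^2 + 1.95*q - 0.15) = -2.56*q^4 + 4.47*q^3 + 1.16*q^2 + 3.74*q + 3.38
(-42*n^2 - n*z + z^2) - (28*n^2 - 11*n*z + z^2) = -70*n^2 + 10*n*z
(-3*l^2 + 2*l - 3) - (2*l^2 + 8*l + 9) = -5*l^2 - 6*l - 12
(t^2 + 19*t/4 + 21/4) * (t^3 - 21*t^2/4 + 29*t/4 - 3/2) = t^5 - t^4/2 - 199*t^3/16 + 43*t^2/8 + 495*t/16 - 63/8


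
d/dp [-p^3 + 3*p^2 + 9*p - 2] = -3*p^2 + 6*p + 9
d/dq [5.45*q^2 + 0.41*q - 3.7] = 10.9*q + 0.41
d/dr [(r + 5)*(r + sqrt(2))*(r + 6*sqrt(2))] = 3*r^2 + 10*r + 14*sqrt(2)*r + 12 + 35*sqrt(2)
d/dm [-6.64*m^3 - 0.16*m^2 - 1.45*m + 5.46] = -19.92*m^2 - 0.32*m - 1.45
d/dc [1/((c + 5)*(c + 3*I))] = -(2*c + 5 + 3*I)/((c + 5)^2*(c + 3*I)^2)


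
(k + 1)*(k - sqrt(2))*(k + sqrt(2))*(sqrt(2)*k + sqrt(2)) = sqrt(2)*k^4 + 2*sqrt(2)*k^3 - sqrt(2)*k^2 - 4*sqrt(2)*k - 2*sqrt(2)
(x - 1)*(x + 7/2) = x^2 + 5*x/2 - 7/2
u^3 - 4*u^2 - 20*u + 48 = (u - 6)*(u - 2)*(u + 4)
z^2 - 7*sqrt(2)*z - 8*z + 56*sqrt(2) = (z - 8)*(z - 7*sqrt(2))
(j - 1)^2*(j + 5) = j^3 + 3*j^2 - 9*j + 5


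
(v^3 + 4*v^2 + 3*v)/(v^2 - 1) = v*(v + 3)/(v - 1)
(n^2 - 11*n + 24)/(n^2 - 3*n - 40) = (n - 3)/(n + 5)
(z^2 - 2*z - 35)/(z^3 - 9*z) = (z^2 - 2*z - 35)/(z*(z^2 - 9))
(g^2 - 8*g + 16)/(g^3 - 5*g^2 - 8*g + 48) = 1/(g + 3)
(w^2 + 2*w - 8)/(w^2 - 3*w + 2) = (w + 4)/(w - 1)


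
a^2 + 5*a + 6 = (a + 2)*(a + 3)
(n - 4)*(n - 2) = n^2 - 6*n + 8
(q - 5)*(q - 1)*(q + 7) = q^3 + q^2 - 37*q + 35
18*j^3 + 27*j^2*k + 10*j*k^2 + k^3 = (j + k)*(3*j + k)*(6*j + k)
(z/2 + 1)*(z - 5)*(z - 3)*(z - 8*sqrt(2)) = z^4/2 - 4*sqrt(2)*z^3 - 3*z^3 - z^2/2 + 24*sqrt(2)*z^2 + 4*sqrt(2)*z + 15*z - 120*sqrt(2)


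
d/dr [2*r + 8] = 2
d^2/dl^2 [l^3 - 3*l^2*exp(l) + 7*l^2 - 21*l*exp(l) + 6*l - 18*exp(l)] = -3*l^2*exp(l) - 33*l*exp(l) + 6*l - 66*exp(l) + 14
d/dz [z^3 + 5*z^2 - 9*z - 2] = 3*z^2 + 10*z - 9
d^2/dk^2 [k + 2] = 0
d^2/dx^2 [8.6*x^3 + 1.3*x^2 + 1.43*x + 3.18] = 51.6*x + 2.6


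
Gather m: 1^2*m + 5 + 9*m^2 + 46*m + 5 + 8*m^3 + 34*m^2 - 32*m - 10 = 8*m^3 + 43*m^2 + 15*m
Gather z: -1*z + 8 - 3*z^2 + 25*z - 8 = -3*z^2 + 24*z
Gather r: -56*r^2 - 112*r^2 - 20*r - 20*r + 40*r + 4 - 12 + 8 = -168*r^2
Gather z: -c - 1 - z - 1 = -c - z - 2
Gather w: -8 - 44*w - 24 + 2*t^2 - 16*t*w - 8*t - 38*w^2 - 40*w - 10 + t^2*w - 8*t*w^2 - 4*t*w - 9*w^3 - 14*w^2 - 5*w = 2*t^2 - 8*t - 9*w^3 + w^2*(-8*t - 52) + w*(t^2 - 20*t - 89) - 42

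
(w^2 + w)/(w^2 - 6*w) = (w + 1)/(w - 6)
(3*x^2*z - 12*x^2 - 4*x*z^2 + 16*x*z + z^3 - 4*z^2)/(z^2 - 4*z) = 3*x^2/z - 4*x + z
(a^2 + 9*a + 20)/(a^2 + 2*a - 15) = (a + 4)/(a - 3)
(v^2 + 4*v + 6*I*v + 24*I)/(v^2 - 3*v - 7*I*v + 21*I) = (v^2 + v*(4 + 6*I) + 24*I)/(v^2 + v*(-3 - 7*I) + 21*I)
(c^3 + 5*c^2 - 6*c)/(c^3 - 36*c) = (c - 1)/(c - 6)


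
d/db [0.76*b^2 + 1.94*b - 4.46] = 1.52*b + 1.94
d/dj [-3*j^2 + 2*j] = 2 - 6*j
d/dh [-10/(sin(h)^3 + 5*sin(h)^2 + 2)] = 10*(3*sin(h) + 10)*sin(h)*cos(h)/(sin(h)^3 + 5*sin(h)^2 + 2)^2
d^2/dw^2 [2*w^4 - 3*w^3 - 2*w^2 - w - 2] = 24*w^2 - 18*w - 4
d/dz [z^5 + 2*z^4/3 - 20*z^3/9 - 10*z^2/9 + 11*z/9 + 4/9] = 5*z^4 + 8*z^3/3 - 20*z^2/3 - 20*z/9 + 11/9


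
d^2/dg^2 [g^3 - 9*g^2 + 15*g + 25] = 6*g - 18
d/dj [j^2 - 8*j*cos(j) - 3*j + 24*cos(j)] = 8*j*sin(j) + 2*j - 24*sin(j) - 8*cos(j) - 3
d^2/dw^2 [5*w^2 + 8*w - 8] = 10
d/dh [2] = 0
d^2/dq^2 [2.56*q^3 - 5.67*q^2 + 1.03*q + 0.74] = 15.36*q - 11.34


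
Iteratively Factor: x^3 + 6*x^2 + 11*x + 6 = (x + 3)*(x^2 + 3*x + 2) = (x + 2)*(x + 3)*(x + 1)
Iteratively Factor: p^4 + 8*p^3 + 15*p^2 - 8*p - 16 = (p + 4)*(p^3 + 4*p^2 - p - 4) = (p + 4)^2*(p^2 - 1) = (p - 1)*(p + 4)^2*(p + 1)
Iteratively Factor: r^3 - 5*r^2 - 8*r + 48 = (r - 4)*(r^2 - r - 12) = (r - 4)^2*(r + 3)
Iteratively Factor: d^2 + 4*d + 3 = (d + 1)*(d + 3)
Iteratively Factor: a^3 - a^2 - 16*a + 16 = (a - 4)*(a^2 + 3*a - 4) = (a - 4)*(a + 4)*(a - 1)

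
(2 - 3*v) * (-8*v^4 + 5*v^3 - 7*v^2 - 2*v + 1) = 24*v^5 - 31*v^4 + 31*v^3 - 8*v^2 - 7*v + 2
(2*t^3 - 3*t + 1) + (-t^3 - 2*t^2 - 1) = t^3 - 2*t^2 - 3*t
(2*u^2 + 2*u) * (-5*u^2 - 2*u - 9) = -10*u^4 - 14*u^3 - 22*u^2 - 18*u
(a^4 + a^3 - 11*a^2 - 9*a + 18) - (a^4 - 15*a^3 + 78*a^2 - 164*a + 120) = 16*a^3 - 89*a^2 + 155*a - 102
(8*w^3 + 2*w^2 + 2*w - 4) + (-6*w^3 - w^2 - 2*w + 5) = 2*w^3 + w^2 + 1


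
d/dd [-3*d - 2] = -3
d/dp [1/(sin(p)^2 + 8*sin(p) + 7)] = -2*(sin(p) + 4)*cos(p)/(sin(p)^2 + 8*sin(p) + 7)^2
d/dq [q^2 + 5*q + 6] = 2*q + 5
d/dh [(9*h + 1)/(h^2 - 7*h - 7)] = (9*h^2 - 63*h - (2*h - 7)*(9*h + 1) - 63)/(-h^2 + 7*h + 7)^2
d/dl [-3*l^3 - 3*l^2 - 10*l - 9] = -9*l^2 - 6*l - 10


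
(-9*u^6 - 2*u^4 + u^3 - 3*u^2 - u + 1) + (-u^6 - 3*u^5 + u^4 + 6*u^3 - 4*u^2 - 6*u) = -10*u^6 - 3*u^5 - u^4 + 7*u^3 - 7*u^2 - 7*u + 1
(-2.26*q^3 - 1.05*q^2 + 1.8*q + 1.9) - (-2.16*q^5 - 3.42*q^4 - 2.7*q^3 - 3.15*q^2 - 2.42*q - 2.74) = 2.16*q^5 + 3.42*q^4 + 0.44*q^3 + 2.1*q^2 + 4.22*q + 4.64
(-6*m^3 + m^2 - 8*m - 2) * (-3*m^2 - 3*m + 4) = 18*m^5 + 15*m^4 - 3*m^3 + 34*m^2 - 26*m - 8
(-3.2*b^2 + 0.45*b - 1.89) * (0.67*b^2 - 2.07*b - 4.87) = -2.144*b^4 + 6.9255*b^3 + 13.3862*b^2 + 1.7208*b + 9.2043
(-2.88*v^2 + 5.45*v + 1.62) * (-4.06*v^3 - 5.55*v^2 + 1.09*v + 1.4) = 11.6928*v^5 - 6.143*v^4 - 39.9639*v^3 - 7.0825*v^2 + 9.3958*v + 2.268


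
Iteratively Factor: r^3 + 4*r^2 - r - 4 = (r - 1)*(r^2 + 5*r + 4) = (r - 1)*(r + 1)*(r + 4)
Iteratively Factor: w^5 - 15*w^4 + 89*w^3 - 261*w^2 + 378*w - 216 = (w - 2)*(w^4 - 13*w^3 + 63*w^2 - 135*w + 108) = (w - 3)*(w - 2)*(w^3 - 10*w^2 + 33*w - 36) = (w - 4)*(w - 3)*(w - 2)*(w^2 - 6*w + 9) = (w - 4)*(w - 3)^2*(w - 2)*(w - 3)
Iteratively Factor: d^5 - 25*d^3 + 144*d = (d)*(d^4 - 25*d^2 + 144) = d*(d - 4)*(d^3 + 4*d^2 - 9*d - 36) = d*(d - 4)*(d - 3)*(d^2 + 7*d + 12) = d*(d - 4)*(d - 3)*(d + 4)*(d + 3)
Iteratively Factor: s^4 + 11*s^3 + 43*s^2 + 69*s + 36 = (s + 3)*(s^3 + 8*s^2 + 19*s + 12) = (s + 3)^2*(s^2 + 5*s + 4) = (s + 1)*(s + 3)^2*(s + 4)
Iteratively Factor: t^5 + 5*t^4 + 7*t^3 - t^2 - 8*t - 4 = (t - 1)*(t^4 + 6*t^3 + 13*t^2 + 12*t + 4) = (t - 1)*(t + 1)*(t^3 + 5*t^2 + 8*t + 4) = (t - 1)*(t + 1)*(t + 2)*(t^2 + 3*t + 2) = (t - 1)*(t + 1)*(t + 2)^2*(t + 1)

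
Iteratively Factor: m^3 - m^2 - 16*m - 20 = (m + 2)*(m^2 - 3*m - 10) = (m + 2)^2*(m - 5)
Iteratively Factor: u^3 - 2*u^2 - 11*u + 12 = (u + 3)*(u^2 - 5*u + 4) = (u - 1)*(u + 3)*(u - 4)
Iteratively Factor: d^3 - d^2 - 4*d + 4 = (d + 2)*(d^2 - 3*d + 2) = (d - 1)*(d + 2)*(d - 2)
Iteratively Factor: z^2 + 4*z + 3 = (z + 1)*(z + 3)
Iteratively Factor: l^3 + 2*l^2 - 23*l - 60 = (l + 4)*(l^2 - 2*l - 15) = (l + 3)*(l + 4)*(l - 5)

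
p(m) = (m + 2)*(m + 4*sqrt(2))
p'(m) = 2*m + 2 + 4*sqrt(2)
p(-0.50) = 7.74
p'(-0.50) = 6.66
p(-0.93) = 5.06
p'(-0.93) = 5.80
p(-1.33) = 2.90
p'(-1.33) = 5.00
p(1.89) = 29.36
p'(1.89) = 11.44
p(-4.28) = -3.14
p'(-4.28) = -0.90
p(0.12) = 12.25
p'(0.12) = 7.90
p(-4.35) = -3.07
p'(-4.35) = -1.04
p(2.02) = 30.86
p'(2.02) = 11.70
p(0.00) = 11.31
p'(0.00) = 7.66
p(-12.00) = 63.43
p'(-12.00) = -16.34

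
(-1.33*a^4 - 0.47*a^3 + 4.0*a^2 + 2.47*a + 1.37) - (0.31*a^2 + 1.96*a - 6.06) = -1.33*a^4 - 0.47*a^3 + 3.69*a^2 + 0.51*a + 7.43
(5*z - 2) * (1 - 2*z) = -10*z^2 + 9*z - 2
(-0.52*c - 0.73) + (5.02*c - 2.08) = 4.5*c - 2.81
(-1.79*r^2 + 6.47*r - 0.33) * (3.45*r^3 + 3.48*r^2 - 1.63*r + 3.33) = -6.1755*r^5 + 16.0923*r^4 + 24.2948*r^3 - 17.6552*r^2 + 22.083*r - 1.0989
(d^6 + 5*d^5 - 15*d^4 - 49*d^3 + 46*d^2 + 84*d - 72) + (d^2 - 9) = d^6 + 5*d^5 - 15*d^4 - 49*d^3 + 47*d^2 + 84*d - 81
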